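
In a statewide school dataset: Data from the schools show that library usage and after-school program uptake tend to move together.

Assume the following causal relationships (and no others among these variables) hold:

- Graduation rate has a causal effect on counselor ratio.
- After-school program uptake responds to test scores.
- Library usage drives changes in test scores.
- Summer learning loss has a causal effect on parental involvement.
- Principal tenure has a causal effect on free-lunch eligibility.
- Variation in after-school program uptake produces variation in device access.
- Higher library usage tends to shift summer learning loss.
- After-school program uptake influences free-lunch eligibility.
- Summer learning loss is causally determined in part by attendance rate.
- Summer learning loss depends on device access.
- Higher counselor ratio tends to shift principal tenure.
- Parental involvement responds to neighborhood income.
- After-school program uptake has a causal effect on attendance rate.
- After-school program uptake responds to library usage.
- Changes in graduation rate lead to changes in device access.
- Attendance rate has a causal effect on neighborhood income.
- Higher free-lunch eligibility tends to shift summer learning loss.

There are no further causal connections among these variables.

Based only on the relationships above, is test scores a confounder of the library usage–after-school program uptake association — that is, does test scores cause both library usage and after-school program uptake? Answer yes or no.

Test scores has no stated causal path to library usage. A confounder must cause both variables, so test scores does not qualify.

no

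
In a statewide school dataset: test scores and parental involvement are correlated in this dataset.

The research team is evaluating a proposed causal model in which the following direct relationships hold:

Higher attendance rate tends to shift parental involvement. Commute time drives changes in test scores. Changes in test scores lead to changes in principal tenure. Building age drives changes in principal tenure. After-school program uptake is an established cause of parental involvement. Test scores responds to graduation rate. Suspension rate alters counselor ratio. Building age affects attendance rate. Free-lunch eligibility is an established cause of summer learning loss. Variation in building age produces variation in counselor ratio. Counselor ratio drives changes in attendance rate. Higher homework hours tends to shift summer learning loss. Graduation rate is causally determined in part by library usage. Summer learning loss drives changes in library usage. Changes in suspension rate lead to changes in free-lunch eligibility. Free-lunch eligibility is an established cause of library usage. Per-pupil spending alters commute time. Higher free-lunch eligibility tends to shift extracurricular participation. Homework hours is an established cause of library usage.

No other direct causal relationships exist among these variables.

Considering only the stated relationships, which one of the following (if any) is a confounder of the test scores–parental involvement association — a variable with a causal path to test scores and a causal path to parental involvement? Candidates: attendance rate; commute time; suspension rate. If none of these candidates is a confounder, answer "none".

suspension rate

Suspension rate causes test scores (suspension rate → free-lunch eligibility → library usage → graduation rate → test scores) and also causes parental involvement (suspension rate → counselor ratio → attendance rate → parental involvement); it is a common cause of both.
Each of the other candidates lacks a causal path to at least one of test scores and parental involvement, so they do not confound the relationship.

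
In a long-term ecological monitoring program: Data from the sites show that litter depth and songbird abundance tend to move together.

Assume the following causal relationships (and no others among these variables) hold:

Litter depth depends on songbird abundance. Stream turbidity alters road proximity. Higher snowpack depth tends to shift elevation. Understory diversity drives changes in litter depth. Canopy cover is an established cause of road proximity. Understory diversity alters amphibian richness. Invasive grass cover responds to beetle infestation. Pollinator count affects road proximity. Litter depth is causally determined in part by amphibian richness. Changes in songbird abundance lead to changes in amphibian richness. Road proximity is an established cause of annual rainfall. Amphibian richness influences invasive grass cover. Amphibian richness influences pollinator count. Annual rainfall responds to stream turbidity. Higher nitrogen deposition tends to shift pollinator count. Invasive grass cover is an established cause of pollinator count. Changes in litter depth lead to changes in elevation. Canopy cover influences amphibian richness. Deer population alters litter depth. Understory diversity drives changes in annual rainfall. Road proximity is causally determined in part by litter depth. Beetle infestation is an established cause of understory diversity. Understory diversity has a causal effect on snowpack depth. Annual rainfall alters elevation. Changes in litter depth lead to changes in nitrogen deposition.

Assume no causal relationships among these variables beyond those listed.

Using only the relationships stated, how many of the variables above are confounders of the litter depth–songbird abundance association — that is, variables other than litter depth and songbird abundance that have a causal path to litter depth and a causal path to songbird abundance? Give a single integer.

No listed variable has a causal path to both litter depth and songbird abundance, so there are no common causes.

0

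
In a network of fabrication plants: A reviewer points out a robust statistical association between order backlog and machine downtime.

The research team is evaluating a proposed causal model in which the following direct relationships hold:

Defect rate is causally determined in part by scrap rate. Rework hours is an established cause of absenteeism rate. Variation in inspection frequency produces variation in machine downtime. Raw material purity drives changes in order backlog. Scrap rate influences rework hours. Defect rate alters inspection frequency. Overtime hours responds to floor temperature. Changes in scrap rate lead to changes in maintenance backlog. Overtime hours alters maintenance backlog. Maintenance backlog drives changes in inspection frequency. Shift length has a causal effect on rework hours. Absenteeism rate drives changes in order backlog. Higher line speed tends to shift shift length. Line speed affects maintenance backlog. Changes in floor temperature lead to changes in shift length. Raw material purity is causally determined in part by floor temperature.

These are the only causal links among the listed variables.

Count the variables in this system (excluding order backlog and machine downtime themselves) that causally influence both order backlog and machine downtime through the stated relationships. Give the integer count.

The common causes are: floor temperature (to order backlog via floor temperature → raw material purity → order backlog; to machine downtime via floor temperature → overtime hours → maintenance backlog → inspection frequency → machine downtime); line speed (to order backlog via line speed → shift length → rework hours → absenteeism rate → order backlog; to machine downtime via line speed → maintenance backlog → inspection frequency → machine downtime); scrap rate (to order backlog via scrap rate → rework hours → absenteeism rate → order backlog; to machine downtime via scrap rate → defect rate → inspection frequency → machine downtime).
Every other variable lacks a causal path to at least one of order backlog and machine downtime.

3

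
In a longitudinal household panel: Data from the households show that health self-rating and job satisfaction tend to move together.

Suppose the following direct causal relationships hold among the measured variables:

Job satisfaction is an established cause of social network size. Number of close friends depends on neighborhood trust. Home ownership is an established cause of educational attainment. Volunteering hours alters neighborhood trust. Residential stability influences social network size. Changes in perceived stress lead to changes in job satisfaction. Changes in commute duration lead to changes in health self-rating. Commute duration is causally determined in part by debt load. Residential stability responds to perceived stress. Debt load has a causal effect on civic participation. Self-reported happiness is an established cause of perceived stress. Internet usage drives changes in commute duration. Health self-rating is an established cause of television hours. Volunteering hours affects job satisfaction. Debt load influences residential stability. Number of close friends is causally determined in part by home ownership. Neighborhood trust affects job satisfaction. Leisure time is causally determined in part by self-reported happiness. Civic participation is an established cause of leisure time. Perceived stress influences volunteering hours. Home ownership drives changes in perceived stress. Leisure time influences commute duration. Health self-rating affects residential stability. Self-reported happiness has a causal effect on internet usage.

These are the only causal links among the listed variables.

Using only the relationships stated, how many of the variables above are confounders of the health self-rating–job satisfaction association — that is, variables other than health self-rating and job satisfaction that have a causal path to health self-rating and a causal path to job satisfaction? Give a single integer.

1

The common causes are: self-reported happiness (to health self-rating via self-reported happiness → internet usage → commute duration → health self-rating; to job satisfaction via self-reported happiness → perceived stress → job satisfaction).
Every other variable lacks a causal path to at least one of health self-rating and job satisfaction.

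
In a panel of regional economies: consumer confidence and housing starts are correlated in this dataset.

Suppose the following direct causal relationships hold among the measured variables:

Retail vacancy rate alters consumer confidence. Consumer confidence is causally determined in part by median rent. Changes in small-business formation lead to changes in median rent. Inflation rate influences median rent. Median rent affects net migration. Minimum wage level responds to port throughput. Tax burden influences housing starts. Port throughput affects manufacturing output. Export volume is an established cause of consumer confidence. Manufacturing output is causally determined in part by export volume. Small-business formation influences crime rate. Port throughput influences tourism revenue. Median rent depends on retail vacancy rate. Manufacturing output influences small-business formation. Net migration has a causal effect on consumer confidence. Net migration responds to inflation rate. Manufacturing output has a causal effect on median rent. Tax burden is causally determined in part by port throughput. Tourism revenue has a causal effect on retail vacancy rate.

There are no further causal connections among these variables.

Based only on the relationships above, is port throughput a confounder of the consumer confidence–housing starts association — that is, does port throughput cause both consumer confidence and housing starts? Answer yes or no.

Port throughput has a causal path to consumer confidence (port throughput → tourism revenue → retail vacancy rate → consumer confidence) and to housing starts (port throughput → tax burden → housing starts), so it is a common cause of both — a confounder.

yes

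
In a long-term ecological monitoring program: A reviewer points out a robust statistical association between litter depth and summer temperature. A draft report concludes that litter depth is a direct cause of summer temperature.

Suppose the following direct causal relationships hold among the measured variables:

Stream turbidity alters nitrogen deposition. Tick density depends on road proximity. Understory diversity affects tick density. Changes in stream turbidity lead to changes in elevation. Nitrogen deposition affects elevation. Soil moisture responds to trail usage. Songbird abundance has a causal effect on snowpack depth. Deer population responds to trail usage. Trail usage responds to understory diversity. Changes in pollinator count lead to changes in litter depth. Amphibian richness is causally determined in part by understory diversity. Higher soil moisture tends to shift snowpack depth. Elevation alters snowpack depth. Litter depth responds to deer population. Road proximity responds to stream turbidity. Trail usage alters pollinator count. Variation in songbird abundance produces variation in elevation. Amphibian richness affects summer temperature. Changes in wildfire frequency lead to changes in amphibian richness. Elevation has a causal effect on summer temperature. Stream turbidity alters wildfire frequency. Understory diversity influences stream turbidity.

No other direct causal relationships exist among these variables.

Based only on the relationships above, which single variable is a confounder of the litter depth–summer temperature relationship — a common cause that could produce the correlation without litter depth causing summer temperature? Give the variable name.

Understory diversity has a causal path to litter depth (understory diversity → trail usage → deer population → litter depth) and a separate causal path to summer temperature (understory diversity → amphibian richness → summer temperature), so it is a common cause of both.
No stated relationship gives litter depth a causal route to summer temperature, so the correlation is explained by the shared upstream cause rather than a direct effect.

understory diversity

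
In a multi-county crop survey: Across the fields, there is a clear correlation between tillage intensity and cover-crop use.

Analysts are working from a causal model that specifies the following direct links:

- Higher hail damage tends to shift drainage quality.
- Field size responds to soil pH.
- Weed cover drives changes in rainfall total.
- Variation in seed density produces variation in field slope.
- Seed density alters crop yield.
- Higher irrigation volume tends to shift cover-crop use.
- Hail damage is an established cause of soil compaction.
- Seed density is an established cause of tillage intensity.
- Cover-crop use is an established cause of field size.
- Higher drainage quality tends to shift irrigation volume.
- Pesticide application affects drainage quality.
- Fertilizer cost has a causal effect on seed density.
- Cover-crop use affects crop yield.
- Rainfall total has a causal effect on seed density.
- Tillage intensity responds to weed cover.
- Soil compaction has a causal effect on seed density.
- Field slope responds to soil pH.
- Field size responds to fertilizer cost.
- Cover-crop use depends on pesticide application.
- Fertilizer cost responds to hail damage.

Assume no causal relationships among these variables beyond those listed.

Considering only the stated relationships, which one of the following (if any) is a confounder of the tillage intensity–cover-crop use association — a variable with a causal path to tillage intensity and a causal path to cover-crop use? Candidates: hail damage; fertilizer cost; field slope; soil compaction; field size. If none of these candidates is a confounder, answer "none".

hail damage

Hail damage causes tillage intensity (hail damage → fertilizer cost → seed density → tillage intensity) and also causes cover-crop use (hail damage → drainage quality → irrigation volume → cover-crop use); it is a common cause of both.
Each of the other candidates lacks a causal path to at least one of tillage intensity and cover-crop use, so they do not confound the relationship.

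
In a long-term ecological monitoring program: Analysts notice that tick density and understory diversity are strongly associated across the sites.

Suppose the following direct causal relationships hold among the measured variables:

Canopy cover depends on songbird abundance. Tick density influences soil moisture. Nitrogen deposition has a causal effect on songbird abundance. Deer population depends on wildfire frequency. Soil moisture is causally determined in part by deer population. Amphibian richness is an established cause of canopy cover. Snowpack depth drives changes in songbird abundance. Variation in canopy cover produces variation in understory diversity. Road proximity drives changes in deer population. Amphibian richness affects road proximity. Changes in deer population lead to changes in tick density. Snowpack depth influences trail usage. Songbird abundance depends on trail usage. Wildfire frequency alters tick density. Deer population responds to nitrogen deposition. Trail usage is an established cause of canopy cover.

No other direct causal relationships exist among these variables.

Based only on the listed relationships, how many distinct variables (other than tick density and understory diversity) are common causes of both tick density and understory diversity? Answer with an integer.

2

The common causes are: amphibian richness (to tick density via amphibian richness → road proximity → deer population → tick density; to understory diversity via amphibian richness → canopy cover → understory diversity); nitrogen deposition (to tick density via nitrogen deposition → deer population → tick density; to understory diversity via nitrogen deposition → songbird abundance → canopy cover → understory diversity).
Every other variable lacks a causal path to at least one of tick density and understory diversity.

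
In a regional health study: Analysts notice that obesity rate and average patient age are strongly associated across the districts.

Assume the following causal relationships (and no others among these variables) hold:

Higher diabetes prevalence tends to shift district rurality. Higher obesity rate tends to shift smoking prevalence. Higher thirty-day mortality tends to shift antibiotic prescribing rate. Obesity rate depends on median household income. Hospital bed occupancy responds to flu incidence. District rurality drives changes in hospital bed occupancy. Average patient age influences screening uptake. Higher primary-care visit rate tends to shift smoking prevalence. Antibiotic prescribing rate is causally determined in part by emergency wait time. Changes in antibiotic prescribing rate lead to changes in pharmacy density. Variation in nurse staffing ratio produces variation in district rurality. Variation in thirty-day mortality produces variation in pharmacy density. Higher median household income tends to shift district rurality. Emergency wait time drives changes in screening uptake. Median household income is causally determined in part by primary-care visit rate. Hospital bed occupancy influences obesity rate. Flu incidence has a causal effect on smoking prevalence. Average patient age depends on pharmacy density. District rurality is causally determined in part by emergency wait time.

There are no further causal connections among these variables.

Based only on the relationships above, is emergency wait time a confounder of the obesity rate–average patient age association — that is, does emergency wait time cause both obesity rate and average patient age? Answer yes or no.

yes

Emergency wait time has a causal path to obesity rate (emergency wait time → district rurality → hospital bed occupancy → obesity rate) and to average patient age (emergency wait time → antibiotic prescribing rate → pharmacy density → average patient age), so it is a common cause of both — a confounder.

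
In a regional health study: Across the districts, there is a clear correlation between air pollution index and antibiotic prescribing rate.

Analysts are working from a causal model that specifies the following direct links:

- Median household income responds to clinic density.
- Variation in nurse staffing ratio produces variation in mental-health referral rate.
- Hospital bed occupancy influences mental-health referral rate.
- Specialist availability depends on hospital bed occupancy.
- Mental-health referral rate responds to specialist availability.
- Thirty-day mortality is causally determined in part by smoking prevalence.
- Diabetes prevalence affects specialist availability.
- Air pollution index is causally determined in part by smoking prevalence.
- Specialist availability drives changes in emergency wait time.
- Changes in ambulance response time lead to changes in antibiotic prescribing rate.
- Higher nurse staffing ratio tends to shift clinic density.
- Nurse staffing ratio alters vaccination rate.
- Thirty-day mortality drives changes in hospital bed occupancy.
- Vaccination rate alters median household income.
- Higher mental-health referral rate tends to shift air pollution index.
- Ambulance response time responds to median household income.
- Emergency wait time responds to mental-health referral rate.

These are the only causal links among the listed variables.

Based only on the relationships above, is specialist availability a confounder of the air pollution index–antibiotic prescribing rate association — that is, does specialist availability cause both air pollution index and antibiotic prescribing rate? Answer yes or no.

Specialist availability has no stated causal path to antibiotic prescribing rate. A confounder must cause both variables, so specialist availability does not qualify.

no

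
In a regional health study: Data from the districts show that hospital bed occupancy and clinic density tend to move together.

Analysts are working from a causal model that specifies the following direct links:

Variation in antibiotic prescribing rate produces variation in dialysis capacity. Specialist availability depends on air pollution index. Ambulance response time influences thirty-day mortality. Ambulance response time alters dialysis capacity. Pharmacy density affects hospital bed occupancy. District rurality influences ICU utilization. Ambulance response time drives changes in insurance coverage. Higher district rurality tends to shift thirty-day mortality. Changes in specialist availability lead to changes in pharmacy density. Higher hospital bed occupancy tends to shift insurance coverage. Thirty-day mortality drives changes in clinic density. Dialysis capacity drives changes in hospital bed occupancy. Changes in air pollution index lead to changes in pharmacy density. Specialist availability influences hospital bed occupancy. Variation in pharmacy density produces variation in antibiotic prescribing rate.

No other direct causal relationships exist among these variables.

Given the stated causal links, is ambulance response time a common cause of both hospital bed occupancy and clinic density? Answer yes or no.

Ambulance response time has a causal path to hospital bed occupancy (ambulance response time → dialysis capacity → hospital bed occupancy) and to clinic density (ambulance response time → thirty-day mortality → clinic density), so it is a common cause of both — a confounder.

yes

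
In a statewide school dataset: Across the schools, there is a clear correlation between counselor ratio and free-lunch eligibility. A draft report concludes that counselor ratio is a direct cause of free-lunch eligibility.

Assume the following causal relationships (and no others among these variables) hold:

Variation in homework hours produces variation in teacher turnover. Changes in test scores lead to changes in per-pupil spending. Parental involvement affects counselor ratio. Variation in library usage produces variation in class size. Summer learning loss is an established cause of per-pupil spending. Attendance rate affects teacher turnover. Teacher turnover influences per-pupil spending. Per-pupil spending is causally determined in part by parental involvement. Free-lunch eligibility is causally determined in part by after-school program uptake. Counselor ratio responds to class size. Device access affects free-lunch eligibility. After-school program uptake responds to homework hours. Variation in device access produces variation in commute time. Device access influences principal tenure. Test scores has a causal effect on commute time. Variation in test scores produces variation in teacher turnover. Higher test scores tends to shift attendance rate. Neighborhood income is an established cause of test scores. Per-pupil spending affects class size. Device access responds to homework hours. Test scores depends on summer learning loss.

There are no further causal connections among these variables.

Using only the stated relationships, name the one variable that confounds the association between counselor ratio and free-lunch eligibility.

homework hours

Homework hours has a causal path to counselor ratio (homework hours → teacher turnover → per-pupil spending → class size → counselor ratio) and a separate causal path to free-lunch eligibility (homework hours → device access → free-lunch eligibility), so it is a common cause of both.
No stated relationship gives counselor ratio a causal route to free-lunch eligibility, so the correlation is explained by the shared upstream cause rather than a direct effect.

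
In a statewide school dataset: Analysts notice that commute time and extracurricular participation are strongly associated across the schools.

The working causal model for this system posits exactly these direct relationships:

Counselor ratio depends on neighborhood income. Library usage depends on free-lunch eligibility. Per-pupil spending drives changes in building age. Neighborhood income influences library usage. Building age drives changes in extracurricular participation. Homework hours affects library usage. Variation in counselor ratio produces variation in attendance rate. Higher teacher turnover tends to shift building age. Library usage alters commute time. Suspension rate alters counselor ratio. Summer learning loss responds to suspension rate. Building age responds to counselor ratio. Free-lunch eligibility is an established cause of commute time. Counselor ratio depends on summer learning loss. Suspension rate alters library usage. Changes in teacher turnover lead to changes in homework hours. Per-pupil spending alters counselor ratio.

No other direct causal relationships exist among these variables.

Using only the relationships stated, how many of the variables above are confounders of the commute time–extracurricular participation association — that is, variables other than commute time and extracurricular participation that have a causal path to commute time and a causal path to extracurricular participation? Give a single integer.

3

The common causes are: neighborhood income (to commute time via neighborhood income → library usage → commute time; to extracurricular participation via neighborhood income → counselor ratio → building age → extracurricular participation); suspension rate (to commute time via suspension rate → library usage → commute time; to extracurricular participation via suspension rate → counselor ratio → building age → extracurricular participation); teacher turnover (to commute time via teacher turnover → homework hours → library usage → commute time; to extracurricular participation via teacher turnover → building age → extracurricular participation).
Every other variable lacks a causal path to at least one of commute time and extracurricular participation.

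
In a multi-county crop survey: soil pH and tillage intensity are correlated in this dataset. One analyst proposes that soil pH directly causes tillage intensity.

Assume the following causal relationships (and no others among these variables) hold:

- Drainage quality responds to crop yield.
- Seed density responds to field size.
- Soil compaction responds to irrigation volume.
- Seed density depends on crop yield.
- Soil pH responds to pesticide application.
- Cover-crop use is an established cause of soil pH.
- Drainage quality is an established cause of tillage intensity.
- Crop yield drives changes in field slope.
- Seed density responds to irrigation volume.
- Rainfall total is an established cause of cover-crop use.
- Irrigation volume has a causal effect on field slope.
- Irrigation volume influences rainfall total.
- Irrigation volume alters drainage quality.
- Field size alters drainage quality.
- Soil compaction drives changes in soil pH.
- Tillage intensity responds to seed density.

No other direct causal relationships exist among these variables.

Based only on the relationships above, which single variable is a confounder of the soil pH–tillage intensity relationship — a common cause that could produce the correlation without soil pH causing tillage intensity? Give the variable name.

irrigation volume

Irrigation volume has a causal path to soil pH (irrigation volume → soil compaction → soil pH) and a separate causal path to tillage intensity (irrigation volume → seed density → tillage intensity), so it is a common cause of both.
No stated relationship gives soil pH a causal route to tillage intensity, so the correlation is explained by the shared upstream cause rather than a direct effect.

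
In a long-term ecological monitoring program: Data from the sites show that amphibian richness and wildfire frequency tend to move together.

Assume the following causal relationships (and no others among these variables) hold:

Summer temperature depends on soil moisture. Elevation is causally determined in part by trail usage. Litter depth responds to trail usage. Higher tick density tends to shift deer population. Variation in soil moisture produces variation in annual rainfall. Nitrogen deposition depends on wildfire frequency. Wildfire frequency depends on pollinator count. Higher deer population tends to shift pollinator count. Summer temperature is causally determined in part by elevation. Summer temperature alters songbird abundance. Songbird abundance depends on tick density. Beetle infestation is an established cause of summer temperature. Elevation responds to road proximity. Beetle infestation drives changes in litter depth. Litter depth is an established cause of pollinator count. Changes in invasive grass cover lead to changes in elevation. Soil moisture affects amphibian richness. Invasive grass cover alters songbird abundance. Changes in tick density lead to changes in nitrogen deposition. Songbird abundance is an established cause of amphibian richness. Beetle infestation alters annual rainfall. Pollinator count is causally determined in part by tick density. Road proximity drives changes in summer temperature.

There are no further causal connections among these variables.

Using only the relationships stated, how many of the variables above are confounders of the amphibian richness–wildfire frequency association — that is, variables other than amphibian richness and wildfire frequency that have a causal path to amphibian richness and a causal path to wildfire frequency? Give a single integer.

The common causes are: beetle infestation (to amphibian richness via beetle infestation → summer temperature → songbird abundance → amphibian richness; to wildfire frequency via beetle infestation → litter depth → pollinator count → wildfire frequency); tick density (to amphibian richness via tick density → songbird abundance → amphibian richness; to wildfire frequency via tick density → pollinator count → wildfire frequency); trail usage (to amphibian richness via trail usage → elevation → summer temperature → songbird abundance → amphibian richness; to wildfire frequency via trail usage → litter depth → pollinator count → wildfire frequency).
Every other variable lacks a causal path to at least one of amphibian richness and wildfire frequency.

3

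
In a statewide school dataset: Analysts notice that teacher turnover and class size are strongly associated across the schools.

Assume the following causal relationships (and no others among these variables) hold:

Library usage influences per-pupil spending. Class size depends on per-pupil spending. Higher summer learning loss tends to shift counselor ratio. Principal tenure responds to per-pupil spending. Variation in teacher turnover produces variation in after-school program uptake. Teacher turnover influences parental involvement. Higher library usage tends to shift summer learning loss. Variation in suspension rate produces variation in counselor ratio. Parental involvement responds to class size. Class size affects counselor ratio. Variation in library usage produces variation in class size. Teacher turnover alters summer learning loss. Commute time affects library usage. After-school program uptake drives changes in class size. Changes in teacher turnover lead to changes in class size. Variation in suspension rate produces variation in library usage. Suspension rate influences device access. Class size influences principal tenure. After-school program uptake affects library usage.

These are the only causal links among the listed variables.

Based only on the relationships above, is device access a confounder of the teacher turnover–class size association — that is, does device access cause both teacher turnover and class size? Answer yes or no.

Device access has no stated causal path to either teacher turnover or class size. A confounder must cause both variables, so device access does not qualify.

no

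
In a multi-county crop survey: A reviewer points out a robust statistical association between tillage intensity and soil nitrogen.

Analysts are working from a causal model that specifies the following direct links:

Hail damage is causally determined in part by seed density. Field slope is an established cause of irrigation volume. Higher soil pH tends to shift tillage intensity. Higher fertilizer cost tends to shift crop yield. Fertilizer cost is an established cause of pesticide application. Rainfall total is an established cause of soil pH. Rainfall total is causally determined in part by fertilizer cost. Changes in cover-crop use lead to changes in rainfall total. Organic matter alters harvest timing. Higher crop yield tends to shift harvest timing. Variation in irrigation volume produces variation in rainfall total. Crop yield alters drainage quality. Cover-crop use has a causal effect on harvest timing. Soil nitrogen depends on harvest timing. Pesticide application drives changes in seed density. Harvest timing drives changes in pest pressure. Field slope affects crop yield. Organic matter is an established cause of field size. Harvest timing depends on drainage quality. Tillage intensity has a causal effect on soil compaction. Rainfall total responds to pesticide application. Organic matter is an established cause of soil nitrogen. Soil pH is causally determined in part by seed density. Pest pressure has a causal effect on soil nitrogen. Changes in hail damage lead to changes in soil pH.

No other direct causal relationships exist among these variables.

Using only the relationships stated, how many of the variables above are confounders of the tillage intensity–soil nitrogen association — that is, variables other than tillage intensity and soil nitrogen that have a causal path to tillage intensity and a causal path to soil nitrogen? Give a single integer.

3

The common causes are: cover-crop use (to tillage intensity via cover-crop use → rainfall total → soil pH → tillage intensity; to soil nitrogen via cover-crop use → harvest timing → soil nitrogen); fertilizer cost (to tillage intensity via fertilizer cost → rainfall total → soil pH → tillage intensity; to soil nitrogen via fertilizer cost → crop yield → harvest timing → soil nitrogen); field slope (to tillage intensity via field slope → irrigation volume → rainfall total → soil pH → tillage intensity; to soil nitrogen via field slope → crop yield → harvest timing → soil nitrogen).
Every other variable lacks a causal path to at least one of tillage intensity and soil nitrogen.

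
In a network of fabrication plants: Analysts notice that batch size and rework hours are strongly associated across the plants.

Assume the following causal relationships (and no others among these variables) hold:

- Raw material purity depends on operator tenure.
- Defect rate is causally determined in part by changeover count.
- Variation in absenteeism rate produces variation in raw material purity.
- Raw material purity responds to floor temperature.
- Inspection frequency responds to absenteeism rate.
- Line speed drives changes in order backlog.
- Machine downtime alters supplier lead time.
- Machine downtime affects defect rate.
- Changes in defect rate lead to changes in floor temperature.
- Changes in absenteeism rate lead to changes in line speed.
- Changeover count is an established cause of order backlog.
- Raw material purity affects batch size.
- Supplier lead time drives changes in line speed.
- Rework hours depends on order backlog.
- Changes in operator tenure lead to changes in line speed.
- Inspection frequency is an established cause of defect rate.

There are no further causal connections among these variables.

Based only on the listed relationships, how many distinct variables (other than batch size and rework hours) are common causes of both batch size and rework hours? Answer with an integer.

4

The common causes are: absenteeism rate (to batch size via absenteeism rate → raw material purity → batch size; to rework hours via absenteeism rate → line speed → order backlog → rework hours); changeover count (to batch size via changeover count → defect rate → floor temperature → raw material purity → batch size; to rework hours via changeover count → order backlog → rework hours); machine downtime (to batch size via machine downtime → defect rate → floor temperature → raw material purity → batch size; to rework hours via machine downtime → supplier lead time → line speed → order backlog → rework hours); operator tenure (to batch size via operator tenure → raw material purity → batch size; to rework hours via operator tenure → line speed → order backlog → rework hours).
Every other variable lacks a causal path to at least one of batch size and rework hours.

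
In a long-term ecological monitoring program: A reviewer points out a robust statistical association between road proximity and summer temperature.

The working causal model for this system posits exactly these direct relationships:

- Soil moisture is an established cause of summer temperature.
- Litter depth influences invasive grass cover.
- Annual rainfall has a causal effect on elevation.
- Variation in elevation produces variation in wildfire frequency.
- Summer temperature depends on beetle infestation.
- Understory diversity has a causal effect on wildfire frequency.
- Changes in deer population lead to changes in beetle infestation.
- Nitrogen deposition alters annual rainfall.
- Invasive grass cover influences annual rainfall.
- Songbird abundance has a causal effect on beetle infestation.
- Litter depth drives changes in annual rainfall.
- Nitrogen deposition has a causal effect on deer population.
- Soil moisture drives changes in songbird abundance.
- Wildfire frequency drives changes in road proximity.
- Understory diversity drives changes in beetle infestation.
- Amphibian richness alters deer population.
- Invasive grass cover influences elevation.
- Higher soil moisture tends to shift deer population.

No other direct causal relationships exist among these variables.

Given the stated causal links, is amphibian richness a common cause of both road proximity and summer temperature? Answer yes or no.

no

Amphibian richness has no stated causal path to road proximity. A confounder must cause both variables, so amphibian richness does not qualify.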